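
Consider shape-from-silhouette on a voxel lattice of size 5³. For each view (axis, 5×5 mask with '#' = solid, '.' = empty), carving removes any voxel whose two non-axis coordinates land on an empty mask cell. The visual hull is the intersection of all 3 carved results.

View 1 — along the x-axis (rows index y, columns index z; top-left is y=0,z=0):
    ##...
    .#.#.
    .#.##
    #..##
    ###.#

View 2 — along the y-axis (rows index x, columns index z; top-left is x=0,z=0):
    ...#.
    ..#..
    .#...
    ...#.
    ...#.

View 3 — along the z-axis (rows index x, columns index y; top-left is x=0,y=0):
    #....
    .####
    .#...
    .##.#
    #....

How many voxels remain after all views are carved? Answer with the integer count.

full grid |V| = 125
carve view 1 (along x, YZ-mask fill 14/25): 70 voxels remain
carve view 2 (along y, XZ-mask fill 5/25): 14 voxels remain
carve view 3 (along z, XY-mask fill 10/25): 4 voxels remain

remaining voxels: 4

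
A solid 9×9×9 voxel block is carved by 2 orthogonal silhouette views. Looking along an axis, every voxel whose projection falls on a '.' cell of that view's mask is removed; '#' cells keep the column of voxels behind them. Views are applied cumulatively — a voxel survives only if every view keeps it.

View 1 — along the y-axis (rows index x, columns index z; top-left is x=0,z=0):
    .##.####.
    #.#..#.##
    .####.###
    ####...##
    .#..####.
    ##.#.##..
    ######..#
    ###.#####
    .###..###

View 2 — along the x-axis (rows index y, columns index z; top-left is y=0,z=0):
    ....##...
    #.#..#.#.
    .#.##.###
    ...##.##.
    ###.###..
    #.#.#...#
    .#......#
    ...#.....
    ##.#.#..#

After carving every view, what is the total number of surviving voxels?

initial block: 9^3 = 729
after view 1 [y-axis, 55 of 81 cells solid] → remaining = 495
after view 2 [x-axis, 34 of 81 cells solid] → remaining = 205

|visual hull| = 205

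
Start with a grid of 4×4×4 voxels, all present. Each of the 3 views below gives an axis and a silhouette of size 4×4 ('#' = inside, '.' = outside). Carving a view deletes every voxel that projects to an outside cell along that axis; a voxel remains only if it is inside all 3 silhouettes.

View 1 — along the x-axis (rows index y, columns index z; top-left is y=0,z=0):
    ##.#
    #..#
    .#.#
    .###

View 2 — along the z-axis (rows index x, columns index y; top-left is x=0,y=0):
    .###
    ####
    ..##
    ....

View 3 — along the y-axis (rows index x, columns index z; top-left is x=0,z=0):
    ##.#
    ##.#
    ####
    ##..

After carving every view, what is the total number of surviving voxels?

full grid |V| = 64
  1. axis=0 (YZ plane), |mask|=10  ⇒  voxels=40
  2. axis=2 (XY plane), |mask|=9  ⇒  voxels=22
  3. axis=1 (XZ plane), |mask|=12  ⇒  voxels=20

voxel count = 20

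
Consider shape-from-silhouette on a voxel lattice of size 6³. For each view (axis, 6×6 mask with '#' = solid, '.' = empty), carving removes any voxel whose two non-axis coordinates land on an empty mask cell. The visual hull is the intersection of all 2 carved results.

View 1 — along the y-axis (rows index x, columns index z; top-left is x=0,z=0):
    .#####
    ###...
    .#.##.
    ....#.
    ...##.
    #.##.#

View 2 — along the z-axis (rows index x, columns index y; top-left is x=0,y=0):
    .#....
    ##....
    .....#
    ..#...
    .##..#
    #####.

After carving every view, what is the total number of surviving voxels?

before carving: 216 voxels (6×6×6)
V1 y: intersect with XZ mask (18 set) -- 108 left
V2 z: intersect with XY mask (13 set) -- 41 left

voxel count = 41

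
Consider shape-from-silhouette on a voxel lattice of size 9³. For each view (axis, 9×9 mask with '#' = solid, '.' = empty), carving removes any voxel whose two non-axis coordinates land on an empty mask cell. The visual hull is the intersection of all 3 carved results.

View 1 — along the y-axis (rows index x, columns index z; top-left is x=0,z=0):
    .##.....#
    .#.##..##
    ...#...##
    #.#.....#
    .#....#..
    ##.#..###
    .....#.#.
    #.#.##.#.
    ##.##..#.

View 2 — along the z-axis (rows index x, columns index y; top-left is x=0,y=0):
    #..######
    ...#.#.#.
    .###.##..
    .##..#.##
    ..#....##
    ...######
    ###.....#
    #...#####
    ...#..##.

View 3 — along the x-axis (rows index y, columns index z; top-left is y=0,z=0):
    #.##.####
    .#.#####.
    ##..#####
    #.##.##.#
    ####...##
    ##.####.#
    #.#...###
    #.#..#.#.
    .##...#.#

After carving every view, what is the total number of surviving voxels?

remaining voxels: 97

before carving: 729 voxels (9×9×9)
step 1: project along y, AND mask (34/81) → |grid| = 306
step 2: project along z, AND mask (42/81) → |grid| = 161
step 3: project along x, AND mask (52/81) → |grid| = 97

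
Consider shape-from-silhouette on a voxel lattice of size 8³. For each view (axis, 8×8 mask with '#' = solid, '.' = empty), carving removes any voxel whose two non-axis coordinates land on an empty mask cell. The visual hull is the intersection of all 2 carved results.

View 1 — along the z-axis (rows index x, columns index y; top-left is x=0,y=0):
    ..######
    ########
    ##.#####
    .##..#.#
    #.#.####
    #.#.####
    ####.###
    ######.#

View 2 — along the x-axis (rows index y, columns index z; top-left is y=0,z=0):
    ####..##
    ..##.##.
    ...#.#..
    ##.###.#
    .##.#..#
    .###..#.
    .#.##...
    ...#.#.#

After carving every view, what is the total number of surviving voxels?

voxel count = 198

start: 8×8×8 = 512 voxels
step 1: project along z, AND mask (51/64) → |grid| = 408
step 2: project along x, AND mask (32/64) → |grid| = 198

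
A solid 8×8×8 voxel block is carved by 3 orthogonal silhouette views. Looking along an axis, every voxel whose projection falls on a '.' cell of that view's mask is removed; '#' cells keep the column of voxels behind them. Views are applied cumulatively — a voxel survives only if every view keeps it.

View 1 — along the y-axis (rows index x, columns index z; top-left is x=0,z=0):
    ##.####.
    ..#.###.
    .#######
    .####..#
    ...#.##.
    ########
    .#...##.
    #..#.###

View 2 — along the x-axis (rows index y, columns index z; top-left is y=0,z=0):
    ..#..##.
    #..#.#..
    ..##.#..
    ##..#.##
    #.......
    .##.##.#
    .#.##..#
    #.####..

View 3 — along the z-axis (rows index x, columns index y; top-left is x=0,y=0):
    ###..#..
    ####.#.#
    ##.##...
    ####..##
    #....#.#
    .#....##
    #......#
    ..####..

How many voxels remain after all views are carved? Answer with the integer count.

initial block: 8^3 = 512
[1] y-view keeps 41 columns → grid now 328
[2] x-view keeps 29 columns → grid now 148
[3] z-view keeps 32 columns → grid now 75

remaining voxels: 75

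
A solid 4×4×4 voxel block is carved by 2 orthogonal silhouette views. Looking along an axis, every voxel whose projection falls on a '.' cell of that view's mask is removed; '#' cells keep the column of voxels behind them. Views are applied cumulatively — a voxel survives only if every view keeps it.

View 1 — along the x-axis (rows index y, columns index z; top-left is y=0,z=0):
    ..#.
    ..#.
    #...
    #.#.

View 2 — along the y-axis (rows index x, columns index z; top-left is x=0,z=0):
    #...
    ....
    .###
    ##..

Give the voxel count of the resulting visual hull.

7 voxels

start: 4×4×4 = 64 voxels
carve view 1 (along x, YZ-mask fill 5/16): 20 voxels remain
carve view 2 (along y, XZ-mask fill 6/16): 7 voxels remain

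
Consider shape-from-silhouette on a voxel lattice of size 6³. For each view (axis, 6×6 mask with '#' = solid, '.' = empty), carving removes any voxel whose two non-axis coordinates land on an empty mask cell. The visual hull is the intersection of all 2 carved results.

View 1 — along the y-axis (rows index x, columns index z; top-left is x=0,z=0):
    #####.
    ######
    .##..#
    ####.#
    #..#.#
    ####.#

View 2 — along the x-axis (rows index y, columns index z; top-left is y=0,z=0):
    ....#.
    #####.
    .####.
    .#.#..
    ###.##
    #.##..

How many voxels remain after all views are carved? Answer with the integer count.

remaining voxels: 88

start: 6×6×6 = 216 voxels
after view 1 [y-axis, 27 of 36 cells solid] → remaining = 162
after view 2 [x-axis, 20 of 36 cells solid] → remaining = 88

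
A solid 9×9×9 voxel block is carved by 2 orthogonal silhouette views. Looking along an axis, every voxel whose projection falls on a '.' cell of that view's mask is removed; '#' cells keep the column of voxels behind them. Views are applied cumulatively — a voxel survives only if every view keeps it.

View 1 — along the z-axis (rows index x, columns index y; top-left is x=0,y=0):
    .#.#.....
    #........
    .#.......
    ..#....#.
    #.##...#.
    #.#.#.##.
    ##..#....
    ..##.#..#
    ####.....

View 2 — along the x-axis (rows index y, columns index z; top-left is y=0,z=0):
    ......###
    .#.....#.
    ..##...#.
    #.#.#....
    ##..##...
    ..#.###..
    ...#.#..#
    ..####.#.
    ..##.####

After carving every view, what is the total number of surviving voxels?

initial block: 9^3 = 729
after view 1 [z-axis, 26 of 81 cells solid] → remaining = 234
after view 2 [x-axis, 33 of 81 cells solid] → remaining = 86

voxel count = 86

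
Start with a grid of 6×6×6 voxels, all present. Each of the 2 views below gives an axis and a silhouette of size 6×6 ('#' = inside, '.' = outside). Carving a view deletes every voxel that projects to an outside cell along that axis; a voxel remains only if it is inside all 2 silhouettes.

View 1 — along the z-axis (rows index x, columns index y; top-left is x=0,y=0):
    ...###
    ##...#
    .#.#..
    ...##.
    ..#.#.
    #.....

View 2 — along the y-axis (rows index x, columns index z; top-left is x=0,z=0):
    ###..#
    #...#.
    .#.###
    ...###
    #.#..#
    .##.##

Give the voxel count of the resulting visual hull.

initial block: 6^3 = 216
step 1: project along z, AND mask (13/36) → |grid| = 78
step 2: project along y, AND mask (20/36) → |grid| = 42

voxel count = 42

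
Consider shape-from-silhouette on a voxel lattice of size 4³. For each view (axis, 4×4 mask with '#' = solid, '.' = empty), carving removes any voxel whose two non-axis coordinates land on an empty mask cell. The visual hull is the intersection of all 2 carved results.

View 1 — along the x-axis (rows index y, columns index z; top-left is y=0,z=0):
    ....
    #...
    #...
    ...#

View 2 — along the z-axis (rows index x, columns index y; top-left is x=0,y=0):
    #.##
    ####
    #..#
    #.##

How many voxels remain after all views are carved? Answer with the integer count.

remaining voxels: 8

full grid |V| = 64
step 1: project along x, AND mask (3/16) → |grid| = 12
step 2: project along z, AND mask (12/16) → |grid| = 8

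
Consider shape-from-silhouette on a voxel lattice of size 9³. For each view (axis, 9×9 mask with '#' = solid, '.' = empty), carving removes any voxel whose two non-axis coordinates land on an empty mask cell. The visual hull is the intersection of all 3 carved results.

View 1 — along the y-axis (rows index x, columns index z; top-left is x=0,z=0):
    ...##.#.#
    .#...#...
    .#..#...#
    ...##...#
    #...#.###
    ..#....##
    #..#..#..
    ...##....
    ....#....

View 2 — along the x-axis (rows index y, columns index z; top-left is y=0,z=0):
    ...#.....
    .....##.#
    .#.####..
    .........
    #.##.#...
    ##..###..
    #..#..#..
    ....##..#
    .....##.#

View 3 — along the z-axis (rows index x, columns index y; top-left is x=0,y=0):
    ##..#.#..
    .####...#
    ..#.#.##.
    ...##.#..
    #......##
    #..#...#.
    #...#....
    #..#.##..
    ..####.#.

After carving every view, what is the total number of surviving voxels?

remaining voxels: 31

before carving: 729 voxels (9×9×9)
step 1: project along y, AND mask (26/81) → |grid| = 234
step 2: project along x, AND mask (27/81) → |grid| = 81
step 3: project along z, AND mask (33/81) → |grid| = 31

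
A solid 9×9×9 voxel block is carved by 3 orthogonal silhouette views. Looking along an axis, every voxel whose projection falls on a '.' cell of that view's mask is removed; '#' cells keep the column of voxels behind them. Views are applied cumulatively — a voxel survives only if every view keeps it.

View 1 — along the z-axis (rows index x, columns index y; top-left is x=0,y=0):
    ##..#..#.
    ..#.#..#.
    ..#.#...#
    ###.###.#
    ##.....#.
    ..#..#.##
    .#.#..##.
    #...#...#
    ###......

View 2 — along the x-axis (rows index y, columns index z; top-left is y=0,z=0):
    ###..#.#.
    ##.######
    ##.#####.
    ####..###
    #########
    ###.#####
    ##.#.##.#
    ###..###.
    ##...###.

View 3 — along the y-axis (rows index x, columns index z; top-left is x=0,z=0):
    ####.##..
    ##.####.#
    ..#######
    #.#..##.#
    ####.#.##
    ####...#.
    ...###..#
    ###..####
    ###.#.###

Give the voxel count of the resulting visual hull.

remaining voxels: 152

before carving: 729 voxels (9×9×9)
  1. axis=2 (XY plane), |mask|=34  ⇒  voxels=306
  2. axis=0 (YZ plane), |mask|=61  ⇒  voxels=230
  3. axis=1 (XZ plane), |mask|=55  ⇒  voxels=152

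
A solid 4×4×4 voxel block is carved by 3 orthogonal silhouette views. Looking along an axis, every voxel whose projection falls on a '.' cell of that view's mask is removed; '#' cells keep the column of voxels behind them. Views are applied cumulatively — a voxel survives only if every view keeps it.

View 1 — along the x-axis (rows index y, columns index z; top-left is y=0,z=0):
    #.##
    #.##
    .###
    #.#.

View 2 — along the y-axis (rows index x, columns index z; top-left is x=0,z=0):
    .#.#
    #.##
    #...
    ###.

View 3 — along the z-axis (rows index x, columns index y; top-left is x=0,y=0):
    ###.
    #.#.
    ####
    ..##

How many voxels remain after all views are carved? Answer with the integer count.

start: 4×4×4 = 64 voxels
V1 x: intersect with YZ mask (11 set) -- 44 left
V2 y: intersect with XZ mask (9 set) -- 25 left
V3 z: intersect with XY mask (11 set) -- 16 left

|visual hull| = 16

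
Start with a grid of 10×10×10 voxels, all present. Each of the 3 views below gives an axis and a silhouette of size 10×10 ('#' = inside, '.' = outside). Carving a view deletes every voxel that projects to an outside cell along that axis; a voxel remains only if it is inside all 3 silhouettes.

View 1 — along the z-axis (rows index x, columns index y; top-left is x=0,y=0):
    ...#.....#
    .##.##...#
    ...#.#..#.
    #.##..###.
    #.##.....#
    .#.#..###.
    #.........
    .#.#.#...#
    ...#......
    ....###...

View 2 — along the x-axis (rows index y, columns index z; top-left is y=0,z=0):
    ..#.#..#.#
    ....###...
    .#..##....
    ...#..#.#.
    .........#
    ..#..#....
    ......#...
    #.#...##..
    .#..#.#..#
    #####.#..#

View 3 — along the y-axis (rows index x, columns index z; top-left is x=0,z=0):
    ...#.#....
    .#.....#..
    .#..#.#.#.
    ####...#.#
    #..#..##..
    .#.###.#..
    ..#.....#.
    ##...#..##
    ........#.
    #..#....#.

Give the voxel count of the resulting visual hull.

full grid |V| = 1000
step 1: project along z, AND mask (34/100) → |grid| = 340
step 2: project along x, AND mask (32/100) → |grid| = 112
step 3: project along y, AND mask (34/100) → |grid| = 39

39 voxels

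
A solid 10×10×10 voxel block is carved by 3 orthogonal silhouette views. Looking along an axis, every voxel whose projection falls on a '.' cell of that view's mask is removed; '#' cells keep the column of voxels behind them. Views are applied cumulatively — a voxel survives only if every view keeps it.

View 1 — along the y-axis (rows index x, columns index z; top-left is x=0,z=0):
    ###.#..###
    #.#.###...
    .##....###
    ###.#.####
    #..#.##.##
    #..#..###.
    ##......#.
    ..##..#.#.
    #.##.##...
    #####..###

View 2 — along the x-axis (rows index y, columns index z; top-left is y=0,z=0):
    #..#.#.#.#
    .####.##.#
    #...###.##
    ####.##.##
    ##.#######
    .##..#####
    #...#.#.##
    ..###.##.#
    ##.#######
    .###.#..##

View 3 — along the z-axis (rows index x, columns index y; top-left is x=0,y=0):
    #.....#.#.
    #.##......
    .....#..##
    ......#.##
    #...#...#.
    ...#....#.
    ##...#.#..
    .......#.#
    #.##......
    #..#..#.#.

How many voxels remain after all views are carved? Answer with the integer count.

full grid |V| = 1000
V1 y: intersect with XZ mask (56 set) -- 560 left
V2 x: intersect with YZ mask (68 set) -- 377 left
V3 z: intersect with XY mask (30 set) -- 119 left

|visual hull| = 119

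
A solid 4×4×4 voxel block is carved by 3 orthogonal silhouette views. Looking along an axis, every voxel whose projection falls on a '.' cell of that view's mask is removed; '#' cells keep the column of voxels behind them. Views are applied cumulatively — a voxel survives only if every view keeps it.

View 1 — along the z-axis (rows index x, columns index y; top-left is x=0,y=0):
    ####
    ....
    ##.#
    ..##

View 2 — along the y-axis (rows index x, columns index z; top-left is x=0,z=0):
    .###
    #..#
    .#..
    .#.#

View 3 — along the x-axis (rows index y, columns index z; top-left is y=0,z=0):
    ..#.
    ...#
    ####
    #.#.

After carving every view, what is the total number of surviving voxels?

voxel count = 8

before carving: 64 voxels (4×4×4)
  1. axis=2 (XY plane), |mask|=9  ⇒  voxels=36
  2. axis=1 (XZ plane), |mask|=8  ⇒  voxels=19
  3. axis=0 (YZ plane), |mask|=8  ⇒  voxels=8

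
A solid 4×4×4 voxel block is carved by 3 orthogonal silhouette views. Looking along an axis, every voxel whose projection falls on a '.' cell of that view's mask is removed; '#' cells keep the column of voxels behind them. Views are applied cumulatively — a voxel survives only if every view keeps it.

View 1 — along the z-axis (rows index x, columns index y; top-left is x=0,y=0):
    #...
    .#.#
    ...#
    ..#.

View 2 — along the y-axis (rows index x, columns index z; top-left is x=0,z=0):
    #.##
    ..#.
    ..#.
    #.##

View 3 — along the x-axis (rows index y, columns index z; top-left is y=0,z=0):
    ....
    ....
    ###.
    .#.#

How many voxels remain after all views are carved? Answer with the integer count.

2 voxels

start: 4×4×4 = 64 voxels
V1 z: intersect with XY mask (5 set) -- 20 left
V2 y: intersect with XZ mask (8 set) -- 9 left
V3 x: intersect with YZ mask (5 set) -- 2 left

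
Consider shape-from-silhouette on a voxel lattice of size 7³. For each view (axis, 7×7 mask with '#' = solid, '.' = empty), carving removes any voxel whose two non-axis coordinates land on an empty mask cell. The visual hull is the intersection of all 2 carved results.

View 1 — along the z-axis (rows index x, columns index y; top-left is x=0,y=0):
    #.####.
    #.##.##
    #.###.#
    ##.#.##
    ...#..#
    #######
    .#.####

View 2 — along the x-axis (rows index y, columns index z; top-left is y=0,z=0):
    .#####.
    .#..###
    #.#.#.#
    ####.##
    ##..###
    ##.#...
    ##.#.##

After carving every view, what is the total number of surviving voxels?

start: 7×7×7 = 343 voxels
  1. axis=2 (XY plane), |mask|=34  ⇒  voxels=238
  2. axis=0 (YZ plane), |mask|=32  ⇒  voxels=160

|visual hull| = 160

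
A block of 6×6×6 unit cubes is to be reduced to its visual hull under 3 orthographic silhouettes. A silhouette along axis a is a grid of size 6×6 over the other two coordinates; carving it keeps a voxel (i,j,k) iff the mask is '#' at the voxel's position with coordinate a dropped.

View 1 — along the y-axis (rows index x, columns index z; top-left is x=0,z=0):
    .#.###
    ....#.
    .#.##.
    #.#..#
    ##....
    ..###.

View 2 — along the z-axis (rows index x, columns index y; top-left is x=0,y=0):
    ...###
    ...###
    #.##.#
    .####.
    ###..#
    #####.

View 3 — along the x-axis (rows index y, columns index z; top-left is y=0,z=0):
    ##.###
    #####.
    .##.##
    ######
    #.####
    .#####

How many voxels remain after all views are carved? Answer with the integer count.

start: 6×6×6 = 216 voxels
carve view 1 (along y, XZ-mask fill 16/36): 96 voxels remain
carve view 2 (along z, XY-mask fill 23/36): 62 voxels remain
carve view 3 (along x, YZ-mask fill 30/36): 54 voxels remain

remaining voxels: 54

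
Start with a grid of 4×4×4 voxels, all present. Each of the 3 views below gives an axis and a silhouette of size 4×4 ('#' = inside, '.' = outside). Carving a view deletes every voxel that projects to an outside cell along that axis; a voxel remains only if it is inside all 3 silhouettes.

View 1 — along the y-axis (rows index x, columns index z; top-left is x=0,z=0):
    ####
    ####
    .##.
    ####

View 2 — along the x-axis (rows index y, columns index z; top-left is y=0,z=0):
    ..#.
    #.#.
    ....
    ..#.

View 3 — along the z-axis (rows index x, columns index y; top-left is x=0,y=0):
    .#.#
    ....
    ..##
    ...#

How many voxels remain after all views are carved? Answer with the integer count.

initial block: 4^3 = 64
after view 1 [y-axis, 14 of 16 cells solid] → remaining = 56
after view 2 [x-axis, 4 of 16 cells solid] → remaining = 15
after view 3 [z-axis, 5 of 16 cells solid] → remaining = 5

|visual hull| = 5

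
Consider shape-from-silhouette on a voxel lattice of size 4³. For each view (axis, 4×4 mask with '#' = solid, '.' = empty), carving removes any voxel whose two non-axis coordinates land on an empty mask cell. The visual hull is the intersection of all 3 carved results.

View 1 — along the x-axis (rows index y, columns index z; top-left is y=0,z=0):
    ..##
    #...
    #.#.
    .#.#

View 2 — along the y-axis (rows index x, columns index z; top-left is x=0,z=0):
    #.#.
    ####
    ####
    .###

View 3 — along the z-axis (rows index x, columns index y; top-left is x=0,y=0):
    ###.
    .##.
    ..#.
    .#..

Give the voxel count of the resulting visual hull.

initial block: 4^3 = 64
[1] x-view keeps 7 columns → grid now 28
[2] y-view keeps 13 columns → grid now 23
[3] z-view keeps 7 columns → grid now 9

remaining voxels: 9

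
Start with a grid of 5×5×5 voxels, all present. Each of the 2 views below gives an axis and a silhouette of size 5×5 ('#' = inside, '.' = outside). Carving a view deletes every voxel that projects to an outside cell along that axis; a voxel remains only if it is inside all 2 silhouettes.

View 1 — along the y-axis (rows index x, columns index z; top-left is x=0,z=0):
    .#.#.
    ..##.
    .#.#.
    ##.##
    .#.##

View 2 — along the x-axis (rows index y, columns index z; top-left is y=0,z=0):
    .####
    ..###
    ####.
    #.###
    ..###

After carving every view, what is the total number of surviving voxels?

before carving: 125 voxels (5×5×5)
  1. axis=1 (XZ plane), |mask|=13  ⇒  voxels=65
  2. axis=0 (YZ plane), |mask|=18  ⇒  voxels=48

voxel count = 48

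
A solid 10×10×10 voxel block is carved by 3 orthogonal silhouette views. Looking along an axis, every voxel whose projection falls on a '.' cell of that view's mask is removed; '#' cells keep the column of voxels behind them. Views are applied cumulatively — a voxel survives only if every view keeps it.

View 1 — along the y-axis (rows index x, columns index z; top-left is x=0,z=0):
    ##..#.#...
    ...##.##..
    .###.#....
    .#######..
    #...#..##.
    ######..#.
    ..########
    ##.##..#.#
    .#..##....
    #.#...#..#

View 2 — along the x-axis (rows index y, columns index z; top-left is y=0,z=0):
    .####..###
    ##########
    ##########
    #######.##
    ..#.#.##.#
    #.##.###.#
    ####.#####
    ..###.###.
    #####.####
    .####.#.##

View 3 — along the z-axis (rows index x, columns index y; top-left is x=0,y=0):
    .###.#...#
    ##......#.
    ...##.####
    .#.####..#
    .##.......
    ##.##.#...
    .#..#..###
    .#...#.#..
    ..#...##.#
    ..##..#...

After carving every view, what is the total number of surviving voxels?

start: 10×10×10 = 1000 voxels
after view 1 [y-axis, 51 of 100 cells solid] → remaining = 510
after view 2 [x-axis, 79 of 100 cells solid] → remaining = 401
after view 3 [z-axis, 42 of 100 cells solid] → remaining = 178

remaining voxels: 178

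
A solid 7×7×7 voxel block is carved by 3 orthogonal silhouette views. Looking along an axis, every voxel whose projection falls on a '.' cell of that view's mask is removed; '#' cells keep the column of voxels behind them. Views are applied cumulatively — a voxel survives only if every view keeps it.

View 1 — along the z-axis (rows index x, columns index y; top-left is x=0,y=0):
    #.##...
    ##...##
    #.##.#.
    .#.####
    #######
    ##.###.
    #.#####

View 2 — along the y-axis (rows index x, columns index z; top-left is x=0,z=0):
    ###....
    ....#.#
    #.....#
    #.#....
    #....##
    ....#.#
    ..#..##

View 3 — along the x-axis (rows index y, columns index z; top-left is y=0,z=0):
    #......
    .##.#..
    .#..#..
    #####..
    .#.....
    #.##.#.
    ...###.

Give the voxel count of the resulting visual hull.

initial block: 7^3 = 343
carve view 1 (along z, XY-mask fill 34/49): 238 voxels remain
carve view 2 (along y, XZ-mask fill 17/49): 84 voxels remain
carve view 3 (along x, YZ-mask fill 19/49): 26 voxels remain

voxel count = 26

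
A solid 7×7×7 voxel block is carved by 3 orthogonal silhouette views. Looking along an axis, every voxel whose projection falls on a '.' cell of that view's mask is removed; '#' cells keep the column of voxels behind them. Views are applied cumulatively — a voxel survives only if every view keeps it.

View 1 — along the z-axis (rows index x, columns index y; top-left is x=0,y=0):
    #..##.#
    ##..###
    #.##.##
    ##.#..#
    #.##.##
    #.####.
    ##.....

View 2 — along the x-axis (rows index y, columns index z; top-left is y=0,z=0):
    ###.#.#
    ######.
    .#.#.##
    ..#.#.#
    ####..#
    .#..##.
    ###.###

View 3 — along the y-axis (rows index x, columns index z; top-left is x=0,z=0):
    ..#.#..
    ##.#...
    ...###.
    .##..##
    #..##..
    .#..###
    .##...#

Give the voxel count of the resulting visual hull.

voxel count = 63

full grid |V| = 343
[1] z-view keeps 30 columns → grid now 210
[2] x-view keeps 32 columns → grid now 137
[3] y-view keeps 22 columns → grid now 63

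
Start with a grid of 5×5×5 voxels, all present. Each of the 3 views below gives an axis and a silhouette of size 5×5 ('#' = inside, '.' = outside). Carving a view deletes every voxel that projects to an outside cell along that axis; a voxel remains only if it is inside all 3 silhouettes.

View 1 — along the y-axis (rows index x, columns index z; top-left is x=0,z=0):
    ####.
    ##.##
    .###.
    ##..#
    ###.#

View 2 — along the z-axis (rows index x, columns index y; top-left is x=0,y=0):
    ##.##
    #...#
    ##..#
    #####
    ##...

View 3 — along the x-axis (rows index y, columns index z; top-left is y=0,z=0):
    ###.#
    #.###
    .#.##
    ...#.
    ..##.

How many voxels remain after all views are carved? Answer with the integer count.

33 voxels

start: 5×5×5 = 125 voxels
[1] y-view keeps 18 columns → grid now 90
[2] z-view keeps 16 columns → grid now 56
[3] x-view keeps 14 columns → grid now 33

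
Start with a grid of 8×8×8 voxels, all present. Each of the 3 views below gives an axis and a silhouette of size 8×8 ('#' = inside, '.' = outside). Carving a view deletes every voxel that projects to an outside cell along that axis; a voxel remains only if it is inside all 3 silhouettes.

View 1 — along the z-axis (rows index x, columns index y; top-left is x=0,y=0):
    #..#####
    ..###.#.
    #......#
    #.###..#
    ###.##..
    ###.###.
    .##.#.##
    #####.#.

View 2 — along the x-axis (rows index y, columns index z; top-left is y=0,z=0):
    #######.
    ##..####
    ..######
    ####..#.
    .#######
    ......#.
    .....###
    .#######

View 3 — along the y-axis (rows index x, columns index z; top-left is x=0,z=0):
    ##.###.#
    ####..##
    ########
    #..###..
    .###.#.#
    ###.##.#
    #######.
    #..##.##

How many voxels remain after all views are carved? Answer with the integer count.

full grid |V| = 512
step 1: project along z, AND mask (39/64) → |grid| = 312
step 2: project along x, AND mask (42/64) → |grid| = 217
step 3: project along y, AND mask (47/64) → |grid| = 147

|visual hull| = 147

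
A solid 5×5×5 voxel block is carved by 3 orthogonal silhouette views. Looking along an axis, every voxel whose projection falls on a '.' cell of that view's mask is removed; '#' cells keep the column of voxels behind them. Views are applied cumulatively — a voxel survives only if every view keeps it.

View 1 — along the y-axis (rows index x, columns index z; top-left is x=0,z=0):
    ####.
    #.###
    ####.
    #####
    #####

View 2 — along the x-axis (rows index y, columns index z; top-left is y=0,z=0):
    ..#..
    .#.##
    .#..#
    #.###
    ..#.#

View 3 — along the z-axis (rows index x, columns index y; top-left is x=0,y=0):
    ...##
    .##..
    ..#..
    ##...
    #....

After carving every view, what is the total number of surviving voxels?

13 voxels

before carving: 125 voxels (5×5×5)
after view 1 [y-axis, 22 of 25 cells solid] → remaining = 110
after view 2 [x-axis, 12 of 25 cells solid] → remaining = 50
after view 3 [z-axis, 8 of 25 cells solid] → remaining = 13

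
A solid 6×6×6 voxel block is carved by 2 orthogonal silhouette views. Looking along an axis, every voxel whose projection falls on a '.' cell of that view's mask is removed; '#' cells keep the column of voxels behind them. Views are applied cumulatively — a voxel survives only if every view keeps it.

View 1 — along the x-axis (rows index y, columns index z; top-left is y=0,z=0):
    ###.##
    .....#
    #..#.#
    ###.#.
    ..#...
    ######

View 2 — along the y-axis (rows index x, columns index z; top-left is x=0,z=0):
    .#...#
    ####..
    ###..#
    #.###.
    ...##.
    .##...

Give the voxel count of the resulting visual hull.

|visual hull| = 60

before carving: 216 voxels (6×6×6)
after view 1 [x-axis, 20 of 36 cells solid] → remaining = 120
after view 2 [y-axis, 18 of 36 cells solid] → remaining = 60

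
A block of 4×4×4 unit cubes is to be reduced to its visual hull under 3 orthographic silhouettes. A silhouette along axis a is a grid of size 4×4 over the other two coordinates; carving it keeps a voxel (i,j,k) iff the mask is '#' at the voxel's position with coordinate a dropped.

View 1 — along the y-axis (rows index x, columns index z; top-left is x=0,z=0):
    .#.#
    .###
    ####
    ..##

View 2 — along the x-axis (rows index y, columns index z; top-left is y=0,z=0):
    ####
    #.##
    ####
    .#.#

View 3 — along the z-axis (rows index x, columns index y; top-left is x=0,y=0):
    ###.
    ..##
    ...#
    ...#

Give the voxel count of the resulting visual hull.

start: 4×4×4 = 64 voxels
carve view 1 (along y, XZ-mask fill 11/16): 44 voxels remain
carve view 2 (along x, YZ-mask fill 13/16): 37 voxels remain
carve view 3 (along z, XY-mask fill 7/16): 13 voxels remain

remaining voxels: 13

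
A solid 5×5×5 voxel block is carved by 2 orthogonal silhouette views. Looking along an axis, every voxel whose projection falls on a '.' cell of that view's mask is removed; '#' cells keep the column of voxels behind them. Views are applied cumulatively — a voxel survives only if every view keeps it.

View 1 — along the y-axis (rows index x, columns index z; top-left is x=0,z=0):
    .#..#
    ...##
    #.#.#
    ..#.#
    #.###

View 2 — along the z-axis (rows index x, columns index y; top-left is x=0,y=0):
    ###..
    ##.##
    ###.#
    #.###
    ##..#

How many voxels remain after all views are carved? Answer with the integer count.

remaining voxels: 46

before carving: 125 voxels (5×5×5)
step 1: project along y, AND mask (13/25) → |grid| = 65
step 2: project along z, AND mask (18/25) → |grid| = 46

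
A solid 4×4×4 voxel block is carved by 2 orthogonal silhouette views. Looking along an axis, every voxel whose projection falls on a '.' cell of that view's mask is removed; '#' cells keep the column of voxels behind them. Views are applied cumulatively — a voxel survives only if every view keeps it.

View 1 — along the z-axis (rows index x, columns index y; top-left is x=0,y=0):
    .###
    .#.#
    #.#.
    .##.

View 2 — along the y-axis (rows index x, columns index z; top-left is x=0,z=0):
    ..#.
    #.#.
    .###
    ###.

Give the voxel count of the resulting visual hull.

initial block: 4^3 = 64
[1] z-view keeps 9 columns → grid now 36
[2] y-view keeps 9 columns → grid now 19

voxel count = 19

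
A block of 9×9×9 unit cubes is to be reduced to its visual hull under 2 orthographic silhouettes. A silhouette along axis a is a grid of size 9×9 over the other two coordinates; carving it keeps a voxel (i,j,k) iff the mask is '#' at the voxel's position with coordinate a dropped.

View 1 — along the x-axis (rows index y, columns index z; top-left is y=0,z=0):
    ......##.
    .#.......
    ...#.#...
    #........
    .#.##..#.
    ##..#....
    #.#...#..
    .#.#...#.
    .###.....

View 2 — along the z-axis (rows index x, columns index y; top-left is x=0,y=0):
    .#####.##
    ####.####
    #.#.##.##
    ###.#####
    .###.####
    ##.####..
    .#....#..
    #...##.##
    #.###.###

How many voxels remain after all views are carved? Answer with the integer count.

140 voxels

start: 9×9×9 = 729 voxels
V1 x: intersect with YZ mask (22 set) -- 198 left
V2 z: intersect with XY mask (56 set) -- 140 left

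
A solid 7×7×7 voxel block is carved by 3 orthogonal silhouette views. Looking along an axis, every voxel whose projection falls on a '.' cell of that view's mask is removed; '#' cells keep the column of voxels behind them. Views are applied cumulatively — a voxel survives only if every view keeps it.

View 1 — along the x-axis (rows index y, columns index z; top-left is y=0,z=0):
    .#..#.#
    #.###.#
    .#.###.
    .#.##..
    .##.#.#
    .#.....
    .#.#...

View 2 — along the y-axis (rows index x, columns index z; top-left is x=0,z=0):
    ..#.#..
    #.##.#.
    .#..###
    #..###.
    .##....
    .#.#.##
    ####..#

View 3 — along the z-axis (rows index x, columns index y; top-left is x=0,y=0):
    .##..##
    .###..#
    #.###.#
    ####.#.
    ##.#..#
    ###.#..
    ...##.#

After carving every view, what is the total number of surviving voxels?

start: 7×7×7 = 343 voxels
[1] x-view keeps 22 columns → grid now 154
[2] y-view keeps 25 columns → grid now 79
[3] z-view keeps 29 columns → grid now 51

51 voxels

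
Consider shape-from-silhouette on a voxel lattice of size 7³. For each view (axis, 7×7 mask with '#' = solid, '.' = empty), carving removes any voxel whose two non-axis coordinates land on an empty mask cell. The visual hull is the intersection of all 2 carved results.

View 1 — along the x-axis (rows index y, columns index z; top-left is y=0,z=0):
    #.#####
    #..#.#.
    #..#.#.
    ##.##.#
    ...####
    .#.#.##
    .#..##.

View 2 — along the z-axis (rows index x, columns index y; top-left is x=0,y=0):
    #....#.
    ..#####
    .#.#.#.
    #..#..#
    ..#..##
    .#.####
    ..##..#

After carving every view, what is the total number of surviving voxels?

remaining voxels: 95

before carving: 343 voxels (7×7×7)
V1 x: intersect with YZ mask (28 set) -- 196 left
V2 z: intersect with XY mask (24 set) -- 95 left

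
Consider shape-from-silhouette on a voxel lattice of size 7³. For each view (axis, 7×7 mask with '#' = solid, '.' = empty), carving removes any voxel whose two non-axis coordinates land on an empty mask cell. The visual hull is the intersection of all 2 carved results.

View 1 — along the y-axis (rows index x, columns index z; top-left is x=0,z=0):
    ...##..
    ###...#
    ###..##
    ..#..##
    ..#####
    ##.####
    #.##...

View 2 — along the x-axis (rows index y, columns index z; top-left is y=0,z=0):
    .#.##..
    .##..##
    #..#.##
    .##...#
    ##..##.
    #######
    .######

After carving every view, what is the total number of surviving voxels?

voxel count = 123

start: 7×7×7 = 343 voxels
step 1: project along y, AND mask (28/49) → |grid| = 196
step 2: project along x, AND mask (31/49) → |grid| = 123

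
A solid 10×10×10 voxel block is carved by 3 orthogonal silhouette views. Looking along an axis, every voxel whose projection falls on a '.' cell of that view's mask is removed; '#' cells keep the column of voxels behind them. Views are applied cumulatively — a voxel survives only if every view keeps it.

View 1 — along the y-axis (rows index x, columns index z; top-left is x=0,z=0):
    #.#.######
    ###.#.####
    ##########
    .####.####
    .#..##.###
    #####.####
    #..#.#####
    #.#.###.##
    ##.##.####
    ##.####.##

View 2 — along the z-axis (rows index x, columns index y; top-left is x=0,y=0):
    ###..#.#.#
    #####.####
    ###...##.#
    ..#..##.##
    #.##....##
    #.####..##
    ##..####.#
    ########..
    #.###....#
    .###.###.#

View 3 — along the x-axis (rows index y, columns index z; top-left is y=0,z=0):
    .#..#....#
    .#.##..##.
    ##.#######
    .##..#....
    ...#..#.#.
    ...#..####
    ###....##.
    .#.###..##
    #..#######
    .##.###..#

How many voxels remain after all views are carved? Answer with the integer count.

full grid |V| = 1000
after view 1 [y-axis, 79 of 100 cells solid] → remaining = 790
after view 2 [z-axis, 65 of 100 cells solid] → remaining = 514
after view 3 [x-axis, 53 of 100 cells solid] → remaining = 274

voxel count = 274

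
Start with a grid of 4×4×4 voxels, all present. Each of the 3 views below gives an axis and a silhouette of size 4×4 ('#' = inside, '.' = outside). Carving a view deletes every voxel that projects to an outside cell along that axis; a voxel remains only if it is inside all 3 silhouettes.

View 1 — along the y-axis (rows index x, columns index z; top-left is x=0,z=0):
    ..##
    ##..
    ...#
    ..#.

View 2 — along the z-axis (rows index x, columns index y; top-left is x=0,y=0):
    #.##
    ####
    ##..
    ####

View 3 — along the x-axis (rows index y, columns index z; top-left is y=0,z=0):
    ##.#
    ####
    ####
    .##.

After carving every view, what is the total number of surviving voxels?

voxel count = 16

initial block: 4^3 = 64
  1. axis=1 (XZ plane), |mask|=6  ⇒  voxels=24
  2. axis=2 (XY plane), |mask|=13  ⇒  voxels=20
  3. axis=0 (YZ plane), |mask|=13  ⇒  voxels=16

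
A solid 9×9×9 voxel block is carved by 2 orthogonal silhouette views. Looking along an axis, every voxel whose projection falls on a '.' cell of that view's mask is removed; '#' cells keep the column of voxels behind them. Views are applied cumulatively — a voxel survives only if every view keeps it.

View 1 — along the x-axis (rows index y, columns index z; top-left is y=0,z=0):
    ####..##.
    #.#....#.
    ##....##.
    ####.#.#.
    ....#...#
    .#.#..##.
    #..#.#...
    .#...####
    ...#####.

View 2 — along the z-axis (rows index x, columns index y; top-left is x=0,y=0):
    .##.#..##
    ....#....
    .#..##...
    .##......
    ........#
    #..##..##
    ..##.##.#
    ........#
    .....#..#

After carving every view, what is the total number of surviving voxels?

before carving: 729 voxels (9×9×9)
carve view 1 (along x, YZ-mask fill 38/81): 342 voxels remain
carve view 2 (along z, XY-mask fill 25/81): 102 voxels remain

remaining voxels: 102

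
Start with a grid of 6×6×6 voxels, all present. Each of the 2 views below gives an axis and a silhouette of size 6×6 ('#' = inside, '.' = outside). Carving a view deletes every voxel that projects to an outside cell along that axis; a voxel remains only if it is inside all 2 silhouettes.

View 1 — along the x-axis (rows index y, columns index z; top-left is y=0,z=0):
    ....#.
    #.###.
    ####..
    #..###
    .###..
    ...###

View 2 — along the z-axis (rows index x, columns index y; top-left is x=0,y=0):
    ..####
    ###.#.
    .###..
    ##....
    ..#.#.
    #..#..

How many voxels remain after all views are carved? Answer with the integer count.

voxel count = 55

initial block: 6^3 = 216
V1 x: intersect with YZ mask (19 set) -- 114 left
V2 z: intersect with XY mask (17 set) -- 55 left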